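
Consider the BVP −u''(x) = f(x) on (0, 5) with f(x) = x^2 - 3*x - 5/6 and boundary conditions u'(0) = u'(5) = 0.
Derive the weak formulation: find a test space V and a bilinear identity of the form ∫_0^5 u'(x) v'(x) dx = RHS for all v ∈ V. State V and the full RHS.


V = H^1(0, 5) (no boundary constraint on v; u is determined up to an additive constant); weak form: ∫_0^5 u'v' dx = ∫_0^5 (x^2 - 3*x - 5/6) v dx for all v ∈ V.

Multiply both sides by a test function v and integrate from 0 to 5:
  ∫_0^5 −u''(x) v(x) dx = ∫_0^5 f(x) v(x) dx.
Integrate the LHS by parts once:
  ∫_0^5 −u'' v dx = −[u'(x) v(x)]_0^5 + ∫_0^5 u'(x) v'(x) dx.
Thus ∫_0^5 u'(x) v'(x) dx = ∫_0^5 f(x) v(x) dx + [u'(x) v(x)]_0^5.
Choose V so that boundary terms are either known or forced to vanish.
u has homogeneous Neumann: u'(0) = u'(5) = 0. So [u' v]_0^5 = 0·v(5) − 0·v(0) = 0 for any v; take V = H^1(0, 5).
Weak formulation: find u (satisfying any essential BC) such that ∫_0^5 u'(x) v'(x) dx = ∫_0^5 f v dx for all v ∈ V (homogeneous Neumann, so boundary terms vanish).
Substituting f(x) = x^2 - 3*x - 5/6, the right-hand side is ∫_0^5 (x^2 - 3*x - 5/6) v dx.
Compatibility check (pure Neumann): taking v ≡ 1 ∈ V gives 0 = ∫_0^5 f dx + (0) − (0), i.e. ∫_0^5 f dx must equal u'(0) − u'(5) = 0. Indeed ∫_0^5 (x^2 - 3*x - 5/6) dx = 0, so the data are compatible. The solution is then unique only up to an additive constant (fix it e.g. by requiring ∫_0^5 u dx = 0).


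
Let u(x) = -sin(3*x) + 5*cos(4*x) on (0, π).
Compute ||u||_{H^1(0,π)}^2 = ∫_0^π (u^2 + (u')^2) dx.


||u||_{H^1(0,π)}^2 = 1020/7 + 435*π/2

u'(x) = -20*sin(4*x) - 3*cos(3*x).
Expand u² and (u')² and integrate term by term on (0, π), using: for integers n ≥ 1, ∫_0^π sin²(nx) dx = ∫_0^π cos²(nx) dx = π/2; for n ≠ n', ∫_0^π sin(nx)sin(n'x) dx = ∫_0^π cos(nx)cos(n'x) dx = 0; and by product-to-sum, ∫_0^π sin(nx)cos(n'x) dx = ½∫_0^π [sin((n+n')x) + sin((n−n')x)] dx, which is 0 when n+n' is even and 2n/(n²−n'²) when n+n' is odd (it need not vanish on (0, π)).
  u² squared terms: (-1)²·∫sin(3x)² dx = 1·π/2 = π/2;  (5)²·∫cos(4x)² dx = 25·π/2 = 25*π/2.
  u² cross terms: 2·(-1)·(5)·∫sin(3x)·cos(4x) dx = -10·(-6/7) = 60/7.
  So ∫_0^π u² dx = π/2 + 25*π/2 + 60/7 = 60/7 + 13*π.
  (u')² squared terms: (-20)²·∫sin(4x)² dx = 400·π/2 = 200*π;  (-3)²·∫cos(3x)² dx = 9·π/2 = 9*π/2.
  (u')² cross terms: 2·(-20)·(-3)·∫sin(4x)·cos(3x) dx = 120·(8/7) = 960/7.
  So ∫_0^π (u')² dx = 200*π + 9*π/2 + 960/7 = 960/7 + 409*π/2.
||u||_{H^1}^2 = (60/7 + 13*π) + (960/7 + 409*π/2) = 1020/7 + 435*π/2.


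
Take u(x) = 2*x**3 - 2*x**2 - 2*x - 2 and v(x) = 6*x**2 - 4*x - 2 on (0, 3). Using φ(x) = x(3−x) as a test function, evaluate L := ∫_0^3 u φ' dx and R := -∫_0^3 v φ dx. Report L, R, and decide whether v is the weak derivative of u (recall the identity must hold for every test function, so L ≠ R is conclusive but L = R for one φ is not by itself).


LHS = -369/10, RHS = -369/10. Yes, v = u' weakly.

u(x) = 2*x**3 - 2*x**2 - 2*x - 2, classical derivative u'(x) = 6*x**2 - 4*x - 2.
φ(x) = x(3−x), so φ'(x) = 3 - 2*x.
Note φ(0) = φ(3) = 0, so the boundary term u·φ vanishes.
LHS = ∫_0^3 u(x) φ'(x) dx = ∫_0^3 (-4*x^4 + 10*x^3 - 2*x^2 - 2*x - 6) dx. Term by term:
  ∫_0^3 -4*x^4 dx = -972/5;  ∫_0^3 10*x^3 dx = 405/2;  ∫_0^3 -2*x^2 dx = -18;
  ∫_0^3 -2*x dx = -9;  ∫_0^3 -6 dx = -18.
Sum: -972/5 + 405/2 − 18 − 9 − 18 = -369/10.
So LHS = -369/10.
∫_0^3 v(x) φ(x) dx = ∫_0^3 (-6*x^4 + 22*x^3 - 10*x^2 - 6*x) dx. Term by term:
  ∫_0^3 -6*x^4 dx = -1458/5;  ∫_0^3 22*x^3 dx = 891/2;  ∫_0^3 -10*x^2 dx = -90;
  ∫_0^3 -6*x dx = -27.
Sum: -1458/5 + 891/2 − 90 − 27 = 369/10.
So RHS = -∫_0^3 v(x) φ(x) dx = -369/10.
LHS = RHS, so the identity holds for this test φ.
Moreover u is smooth here and v(x) = u'(x) = 6*x**2 - 4*x - 2 pointwise, so the identity holds for every test function. Hence v is the weak derivative of u.


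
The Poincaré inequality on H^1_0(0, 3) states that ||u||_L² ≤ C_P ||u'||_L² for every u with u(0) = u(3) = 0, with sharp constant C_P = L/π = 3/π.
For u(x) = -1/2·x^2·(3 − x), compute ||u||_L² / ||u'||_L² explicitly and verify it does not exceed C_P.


||u||_L² / ||u'||_L² = 3*sqrt(14)/14 < C_P = 3/π.

u(x) = -1/2·x^2·(3 − x), so u'(x) = 3*x*(x - 2)/2.
u(x) = -1/2·x^2·(3 − x) vanishes at x = 0 and x = 3, so u ∈ H^1_0(0, 3). Differentiate via the product rule and integrate the resulting polynomials term by term.
  ∫_0^3 u² dx = ∫_0^3 (x^6/4 - 3*x^5/2 + 9*x^4/4) dx. Term by term:
    ∫_0^3 x^6/4 dx = 2187/28;  ∫_0^3 -3*x^5/2 dx = -729/4;  ∫_0^3 9*x^4/4 dx = 2187/20.
  Sum: 2187/28 − 729/4 + 2187/20 = 729/140.
  ∫_0^3 (u')² dx = ∫_0^3 (9*x^4/4 - 9*x^3 + 9*x^2) dx. Term by term:
    ∫_0^3 9*x^4/4 dx = 2187/20;  ∫_0^3 -9*x^3 dx = -729/4;  ∫_0^3 9*x^2 dx = 81.
  Sum: 2187/20 − 729/4 + 81 = 81/10.
∫_0^3 u² dx = 729/140, so ||u||_L² = 27*sqrt(35)/70.
∫_0^3 (u')² dx = 81/10, so ||u'||_L² = 9*sqrt(10)/10.
Ratio ||u||_L² / ||u'||_L² = 3*sqrt(14)/14.
Sharp Poincaré constant on H^1_0(0, 3) is C_P = L/π = 3/π, achieved by sin(π/3·x).
A polynomial bump cannot attain the sharp Poincaré constant (only the first sine eigenfunction does), so the ratio is strictly less than C_P, consistent with ||u||_L² ≤ C_P ||u'||_L².


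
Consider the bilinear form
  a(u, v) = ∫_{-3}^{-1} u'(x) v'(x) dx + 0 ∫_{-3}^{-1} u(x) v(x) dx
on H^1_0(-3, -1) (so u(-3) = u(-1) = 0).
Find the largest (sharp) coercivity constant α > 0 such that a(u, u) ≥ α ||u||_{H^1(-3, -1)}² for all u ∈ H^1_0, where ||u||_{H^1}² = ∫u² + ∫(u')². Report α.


α = π^2/(4 + π^2)

Coercivity of a(·,·) on H^1_0(-3, -1) means a(u, u) ≥ α ||u||_{H^1}² for every u ∈ H^1_0.
The interval has length L = 2, and Poincaré/coercivity depend only on L. Here a(u, u) = ∫(u')² + (0)·∫u².
Here c = 0, so a(u,u) = ∫(u')² alone. The condition a(u,u) ≥ α||u||_{H^1}² reads (1−α)∫(u')² ≥ (α−c)∫u². Any admissible α is ≤ 1 (rapidly oscillating u have ∫u²/∫(u')² → 0), and α = 1 would force 0 ≥ (1−c)∫u², impossible since c < 1; so 1−α > 0. By the sharp Poincaré inequality on H^1_0 of an interval of length L, ∫(u')² ≥ (π/L)²∫u² with equality for the first sine mode sin(π(x−x₀)/L) (x₀ the left endpoint), so the inequality holds for all u iff (1−α)(π/L)² ≥ α − c, i.e. α ≤ ((π/L)² + c)/((π/L)² + 1) = (1 + c(L/π)²)/(1 + (L/π)²). (Direct route, valid since c ≤ 0: Poincaré gives c∫u² ≥ c(L/π)²∫(u')², so a(u,u) ≥ (1 + c(L/π)²)∫(u')², while ||u||_{H^1}² ≤ (1 + (L/π)²)∫(u')²; dividing yields the same α.) With (π/L)² = π^2/4 and c = 0, the largest admissible constant is α = ((π/L)² + c)/((π/L)² + 1).
Simplifying, α = π^2/(4 + π^2).


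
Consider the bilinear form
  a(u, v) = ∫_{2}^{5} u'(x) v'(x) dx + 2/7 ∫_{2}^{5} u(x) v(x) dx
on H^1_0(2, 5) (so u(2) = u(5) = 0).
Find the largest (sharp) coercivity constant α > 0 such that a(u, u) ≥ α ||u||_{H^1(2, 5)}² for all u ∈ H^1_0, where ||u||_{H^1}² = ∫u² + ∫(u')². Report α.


α = (18/7 + π^2)/(9 + π^2)

Coercivity of a(·,·) on H^1_0(2, 5) means a(u, u) ≥ α ||u||_{H^1}² for every u ∈ H^1_0.
The interval has length L = 3, and Poincaré/coercivity depend only on L. Here a(u, u) = ∫(u')² + (2/7)·∫u².
Here 0 < c = 2/7 < 1. The condition a(u,u) ≥ α||u||_{H^1}² reads (1−α)∫(u')² ≥ (α−c)∫u². Any admissible α is ≤ 1 (rapidly oscillating u have ∫u²/∫(u')² → 0), and α = 1 would force 0 ≥ (1−c)∫u², impossible since c < 1; so 1−α > 0. By the sharp Poincaré inequality on H^1_0 of an interval of length L, ∫(u')² ≥ (π/L)²∫u² with equality for the first sine mode sin(π(x−x₀)/L) (x₀ the left endpoint), so the inequality holds for all u iff (1−α)(π/L)² ≥ α − c, i.e. α ≤ ((π/L)² + c)/((π/L)² + 1) = (1 + c(L/π)²)/(1 + (L/π)²). With (π/L)² = π^2/9 and c = 2/7, the largest admissible constant is α = ((π/L)² + c)/((π/L)² + 1).
Simplifying, α = (18/7 + π^2)/(9 + π^2).


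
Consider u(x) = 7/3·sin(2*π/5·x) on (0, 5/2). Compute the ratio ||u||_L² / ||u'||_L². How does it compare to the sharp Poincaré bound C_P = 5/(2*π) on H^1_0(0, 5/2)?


||u||_L² / ||u'||_L² = 5/(2*π) = C_P.

u(x) = 7/3·sin(2*π/5·x), so u'(x) = 14*π*cos(2*π*x/5)/15.
Writing u(x) = A·sin(kπx/L) with A = 7/3 and k = 1, use ∫_0^L sin²(kπx/L) dx = L/2 and ∫_0^L cos²(kπx/L) dx = L/2.
u² = 49/9·sin²(2*π/5·x) and (u')² = 196*π^2/225·cos²(2*π/5·x), and each of sin², cos² integrates to L/2 = 5/4 over (0, 5/2).
∫_0^5/2 u² dx = 245/36, so ||u||_L² = 7*sqrt(5)/6.
∫_0^5/2 (u')² dx = 49*π^2/45, so ||u'||_L² = 7*sqrt(5)*π/15.
Ratio ||u||_L² / ||u'||_L² = 5/(2*π).
Sharp Poincaré constant on H^1_0(0, 5/2) is C_P = L/π = 5/(2*π), achieved by sin(2*π/5·x).
This is the k = 1 eigenfunction (up to amplitude), so the ratio equals the sharp Poincaré constant exactly.


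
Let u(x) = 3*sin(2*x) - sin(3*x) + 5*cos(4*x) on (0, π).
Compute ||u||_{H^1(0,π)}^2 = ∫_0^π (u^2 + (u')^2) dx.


||u||_{H^1(0,π)}^2 = 1020/7 + 240*π

u'(x) = -20*sin(4*x) + 6*cos(2*x) - 3*cos(3*x).
Expand u² and (u')² and integrate term by term on (0, π), using: for integers n ≥ 1, ∫_0^π sin²(nx) dx = ∫_0^π cos²(nx) dx = π/2; for n ≠ n', ∫_0^π sin(nx)sin(n'x) dx = ∫_0^π cos(nx)cos(n'x) dx = 0; and by product-to-sum, ∫_0^π sin(nx)cos(n'x) dx = ½∫_0^π [sin((n+n')x) + sin((n−n')x)] dx, which is 0 when n+n' is even and 2n/(n²−n'²) when n+n' is odd (it need not vanish on (0, π)).
  u² squared terms: (-1)²·∫sin(3x)² dx = 1·π/2 = π/2;  (3)²·∫sin(2x)² dx = 9·π/2 = 9*π/2;  (5)²·∫cos(4x)² dx = 25·π/2 = 25*π/2.
  u² cross terms: 2·(-1)·(3)·∫sin(3x)·sin(2x) dx = -6·(0) = 0;  2·(-1)·(5)·∫sin(3x)·cos(4x) dx = -10·(-6/7) = 60/7;  2·(3)·(5)·∫sin(2x)·cos(4x) dx = 30·(0) = 0.
  So ∫_0^π u² dx = π/2 + 9*π/2 + 25*π/2 + 0 + 60/7 + 0 = 60/7 + 35*π/2.
  (u')² squared terms: (-20)²·∫sin(4x)² dx = 400·π/2 = 200*π;  (-3)²·∫cos(3x)² dx = 9·π/2 = 9*π/2;  (6)²·∫cos(2x)² dx = 36·π/2 = 18*π.
  (u')² cross terms: 2·(-20)·(-3)·∫sin(4x)·cos(3x) dx = 120·(8/7) = 960/7;  2·(-20)·(6)·∫sin(4x)·cos(2x) dx = -240·(0) = 0;  2·(-3)·(6)·∫cos(3x)·cos(2x) dx = -36·(0) = 0.
  So ∫_0^π (u')² dx = 200*π + 9*π/2 + 18*π + 960/7 + 0 + 0 = 960/7 + 445*π/2.
||u||_{H^1}^2 = (60/7 + 35*π/2) + (960/7 + 445*π/2) = 1020/7 + 240*π.


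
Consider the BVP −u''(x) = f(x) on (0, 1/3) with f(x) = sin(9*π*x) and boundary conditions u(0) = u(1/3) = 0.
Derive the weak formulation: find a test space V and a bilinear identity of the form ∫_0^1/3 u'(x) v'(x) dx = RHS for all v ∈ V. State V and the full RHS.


V = H^1_0(0, 1/3) (so v(0) = v(1/3) = 0); weak form: ∫_0^1/3 u'v' dx = ∫_0^1/3 (sin(9*π*x)) v dx for all v ∈ V.

Multiply both sides by a test function v and integrate from 0 to 1/3:
  ∫_0^1/3 −u''(x) v(x) dx = ∫_0^1/3 f(x) v(x) dx.
Integrate the LHS by parts once:
  ∫_0^1/3 −u'' v dx = −[u'(x) v(x)]_0^1/3 + ∫_0^1/3 u'(x) v'(x) dx.
Thus ∫_0^1/3 u'(x) v'(x) dx = ∫_0^1/3 f(x) v(x) dx + [u'(x) v(x)]_0^1/3.
Choose V so that boundary terms are either known or forced to vanish.
u is Dirichlet: u(0) = u(1/3) = 0. Let V = H^1_0(0, 1/3); then v(0) = v(1/3) = 0, and [u' v]_0^1/3 = 0.
Weak formulation: find u (satisfying any essential BC) such that ∫_0^1/3 u'(x) v'(x) dx = ∫_0^1/3 f v dx for all v ∈ V.
Substituting f(x) = sin(9*π*x), the right-hand side is ∫_0^1/3 (sin(9*π*x)) v dx.


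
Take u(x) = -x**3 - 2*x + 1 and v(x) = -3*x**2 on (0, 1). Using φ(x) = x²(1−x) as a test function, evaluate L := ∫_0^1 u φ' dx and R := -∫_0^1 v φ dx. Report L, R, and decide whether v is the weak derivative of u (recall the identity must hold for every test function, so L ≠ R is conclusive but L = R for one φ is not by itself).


LHS = 4/15, RHS = 1/10. No, v is not the weak derivative of u.

u(x) = -x**3 - 2*x + 1, classical derivative u'(x) = -3*x**2 - 2.
φ(x) = x²(1−x), so φ'(x) = x*(2 - 3*x).
Note φ(0) = φ(1) = 0, so the boundary term u·φ vanishes.
LHS = ∫_0^1 u(x) φ'(x) dx = ∫_0^1 (3*x^5 - 2*x^4 + 6*x^3 - 7*x^2 + 2*x) dx. Term by term:
  ∫_0^1 3*x^5 dx = 1/2;  ∫_0^1 -2*x^4 dx = -2/5;  ∫_0^1 6*x^3 dx = 3/2;
  ∫_0^1 -7*x^2 dx = -7/3;  ∫_0^1 2*x dx = 1.
Sum: 1/2 − 2/5 + 3/2 − 7/3 + 1 = 4/15.
So LHS = 4/15.
∫_0^1 v(x) φ(x) dx = ∫_0^1 (3*x^5 - 3*x^4) dx. Term by term:
  ∫_0^1 3*x^5 dx = 1/2;  ∫_0^1 -3*x^4 dx = -3/5.
Sum: 1/2 − 3/5 = -1/10.
So RHS = -∫_0^1 v(x) φ(x) dx = 1/10.
LHS − RHS = 1/6 ≠ 0, so the identity fails.
(For a valid weak derivative the identity must hold for EVERY test function, in particular this one. The failure shows v is NOT the weak derivative of u.)
Correct weak derivative would be u'(x) = -3*x**2 - 2.


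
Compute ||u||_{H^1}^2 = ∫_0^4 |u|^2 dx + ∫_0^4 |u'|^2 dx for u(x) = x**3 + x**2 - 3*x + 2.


||u||_{H^1}^2 = 175132/35

The H^1 norm (squared) on an interval (0, L) is
  ||u||_{H^1}^2 = ∫_0^L u(x)^2 dx + ∫_0^L u'(x)^2 dx.
Compute u'(x) = 3*x**2 + 2*x - 3.
Then u(x)^2 = x**6 + 2*x**5 - 5*x**4 - 2*x**3 + 13*x**2 - 12*x + 4 and u'(x)^2 = 9*x**4 + 12*x**3 - 14*x**2 - 12*x + 9.
Integrate each monomial from 0 to 4 using ∫_0^4 c·x^n dx = c·4^(n+1)/(n+1):
  ∫_0^4 u(x)^2 dx = ∫_0^4 (x^6 + 2*x^5 - 5*x^4 - 2*x^3 + 13*x^2 - 12*x + 4) dx. Term by term:
    ∫_0^4 x^6 dx = 16384/7;  ∫_0^4 2*x^5 dx = 4096/3;  ∫_0^4 -5*x^4 dx = -1024;
    ∫_0^4 -2*x^3 dx = -128;  ∫_0^4 13*x^2 dx = 832/3;  ∫_0^4 -12*x dx = -96;
    ∫_0^4 4 dx = 16.
  Sum: 16384/7 + 4096/3 − 1024 − 128 + 832/3 − 96 + 16 = 57776/21.
  ∫_0^4 u'(x)^2 dx = ∫_0^4 (9*x^4 + 12*x^3 - 14*x^2 - 12*x + 9) dx. Term by term:
    ∫_0^4 9*x^4 dx = 9216/5;  ∫_0^4 12*x^3 dx = 768;  ∫_0^4 -14*x^2 dx = -896/3;
    ∫_0^4 -12*x dx = -96;  ∫_0^4 9 dx = 36.
  Sum: 9216/5 + 768 − 896/3 − 96 + 36 = 33788/15.
Adding: ||u||_{H^1}^2 = 57776/21 + 33788/15 = 175132/35.


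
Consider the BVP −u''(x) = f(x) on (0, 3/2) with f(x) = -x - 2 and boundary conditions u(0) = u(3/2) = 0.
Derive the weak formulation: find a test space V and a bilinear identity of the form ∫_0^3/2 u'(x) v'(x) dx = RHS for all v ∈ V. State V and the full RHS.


V = H^1_0(0, 3/2) (so v(0) = v(3/2) = 0); weak form: ∫_0^3/2 u'v' dx = ∫_0^3/2 (-x - 2) v dx for all v ∈ V.

Multiply both sides by a test function v and integrate from 0 to 3/2:
  ∫_0^3/2 −u''(x) v(x) dx = ∫_0^3/2 f(x) v(x) dx.
Integrate the LHS by parts once:
  ∫_0^3/2 −u'' v dx = −[u'(x) v(x)]_0^3/2 + ∫_0^3/2 u'(x) v'(x) dx.
Thus ∫_0^3/2 u'(x) v'(x) dx = ∫_0^3/2 f(x) v(x) dx + [u'(x) v(x)]_0^3/2.
Choose V so that boundary terms are either known or forced to vanish.
u is Dirichlet: u(0) = u(3/2) = 0. Let V = H^1_0(0, 3/2); then v(0) = v(3/2) = 0, and [u' v]_0^3/2 = 0.
Weak formulation: find u (satisfying any essential BC) such that ∫_0^3/2 u'(x) v'(x) dx = ∫_0^3/2 f v dx for all v ∈ V.
Substituting f(x) = -x - 2, the right-hand side is ∫_0^3/2 (-x - 2) v dx.


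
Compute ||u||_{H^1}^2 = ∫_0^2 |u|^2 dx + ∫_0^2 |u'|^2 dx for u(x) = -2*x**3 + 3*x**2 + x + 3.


||u||_{H^1}^2 = 6952/105

The H^1 norm (squared) on an interval (0, L) is
  ||u||_{H^1}^2 = ∫_0^L u(x)^2 dx + ∫_0^L u'(x)^2 dx.
Compute u'(x) = -6*x**2 + 6*x + 1.
Then u(x)^2 = 4*x**6 - 12*x**5 + 5*x**4 - 6*x**3 + 19*x**2 + 6*x + 9 and u'(x)^2 = 36*x**4 - 72*x**3 + 24*x**2 + 12*x + 1.
Integrate each monomial from 0 to 2 using ∫_0^2 c·x^n dx = c·2^(n+1)/(n+1):
  ∫_0^2 u(x)^2 dx = ∫_0^2 (4*x^6 - 12*x^5 + 5*x^4 - 6*x^3 + 19*x^2 + 6*x + 9) dx. Term by term:
    ∫_0^2 4*x^6 dx = 512/7;  ∫_0^2 -12*x^5 dx = -128;  ∫_0^2 5*x^4 dx = 32;
    ∫_0^2 -6*x^3 dx = -24;  ∫_0^2 19*x^2 dx = 152/3;  ∫_0^2 6*x dx = 12;
    ∫_0^2 9 dx = 18.
  Sum: 512/7 − 128 + 32 − 24 + 152/3 + 12 + 18 = 710/21.
  ∫_0^2 u'(x)^2 dx = ∫_0^2 (36*x^4 - 72*x^3 + 24*x^2 + 12*x + 1) dx. Term by term:
    ∫_0^2 36*x^4 dx = 1152/5;  ∫_0^2 -72*x^3 dx = -288;  ∫_0^2 24*x^2 dx = 64;
    ∫_0^2 12*x dx = 24;  ∫_0^2 1 dx = 2.
  Sum: 1152/5 − 288 + 64 + 24 + 2 = 162/5.
Adding: ||u||_{H^1}^2 = 710/21 + 162/5 = 6952/105.


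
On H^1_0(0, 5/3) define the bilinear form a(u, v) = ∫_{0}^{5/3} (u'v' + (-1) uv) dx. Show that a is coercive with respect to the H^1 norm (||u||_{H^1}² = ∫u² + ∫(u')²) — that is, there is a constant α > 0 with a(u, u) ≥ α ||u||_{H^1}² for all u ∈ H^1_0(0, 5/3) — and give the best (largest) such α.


α = (-25 + 9*π^2)/(25 + 9*π^2)

Coercivity of a(·,·) on H^1_0(0, 5/3) means a(u, u) ≥ α ||u||_{H^1}² for every u ∈ H^1_0.
The interval has length L = 5/3, and Poincaré/coercivity depend only on L. Here a(u, u) = ∫(u')² + (-1)·∫u².
Here c = -1 < 0 with |c| < (π/L)² = 9*π^2/25, so coercivity still holds. The condition a(u,u) ≥ α||u||_{H^1}² reads (1−α)∫(u')² ≥ (α−c)∫u². Any admissible α is ≤ 1 (rapidly oscillating u have ∫u²/∫(u')² → 0), and α = 1 would force 0 ≥ (1−c)∫u², impossible since c < 1; so 1−α > 0. By the sharp Poincaré inequality on H^1_0 of an interval of length L, ∫(u')² ≥ (π/L)²∫u² with equality for the first sine mode sin(π(x−x₀)/L) (x₀ the left endpoint), so the inequality holds for all u iff (1−α)(π/L)² ≥ α − c, i.e. α ≤ ((π/L)² + c)/((π/L)² + 1) = (1 + c(L/π)²)/(1 + (L/π)²). (Direct route, valid since c ≤ 0: Poincaré gives c∫u² ≥ c(L/π)²∫(u')², so a(u,u) ≥ (1 + c(L/π)²)∫(u')², while ||u||_{H^1}² ≤ (1 + (L/π)²)∫(u')²; dividing yields the same α.) With (π/L)² = 9*π^2/25 and c = -1, the largest admissible constant is α = ((π/L)² + c)/((π/L)² + 1).
Simplifying, α = (-25 + 9*π^2)/(25 + 9*π^2).


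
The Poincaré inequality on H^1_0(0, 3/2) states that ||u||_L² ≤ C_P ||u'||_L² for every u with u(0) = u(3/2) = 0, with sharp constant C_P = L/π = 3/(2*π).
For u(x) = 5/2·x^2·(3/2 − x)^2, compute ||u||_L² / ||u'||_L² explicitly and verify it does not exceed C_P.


||u||_L² / ||u'||_L² = sqrt(3)/4 < C_P = 3/(2*π).

u(x) = 5/2·x^2·(3/2 − x)^2, so u'(x) = 5*x*(2*x - 3)*(4*x - 3)/4.
u(x) = 5/2·x^2·(3/2 − x)^2 vanishes at x = 0 and x = 3/2, so u ∈ H^1_0(0, 3/2). Differentiate via the product rule and integrate the resulting polynomials term by term.
  ∫_0^3/2 u² dx = ∫_0^3/2 (25*x^8/4 - 75*x^7/2 + 675*x^6/8 - 675*x^5/8 + 2025*x^4/64) dx. Term by term:
    ∫_0^3/2 25*x^8/4 dx = 54675/2048;  ∫_0^3/2 -75*x^7/2 dx = -492075/4096;  ∫_0^3/2 675*x^6/8 dx = 1476225/7168;
    ∫_0^3/2 -675*x^5/8 dx = -164025/1024;  ∫_0^3/2 2025*x^4/64 dx = 98415/2048.
  Sum: 54675/2048 − 492075/4096 + 1476225/7168 − 164025/1024 + 98415/2048 = 10935/28672.
  ∫_0^3/2 (u')² dx = ∫_0^3/2 (100*x^6 - 450*x^5 + 2925*x^4/4 - 2025*x^3/4 + 2025*x^2/16) dx. Term by term:
    ∫_0^3/2 100*x^6 dx = 54675/224;  ∫_0^3/2 -450*x^5 dx = -54675/64;  ∫_0^3/2 2925*x^4/4 dx = 142155/128;
    ∫_0^3/2 -2025*x^3/4 dx = -164025/256;  ∫_0^3/2 2025*x^2/16 dx = 18225/128.
  Sum: 54675/224 − 54675/64 + 142155/128 − 164025/256 + 18225/128 = 3645/1792.
∫_0^3/2 u² dx = 10935/28672, so ||u||_L² = 27*sqrt(105)/448.
∫_0^3/2 (u')² dx = 3645/1792, so ||u'||_L² = 27*sqrt(35)/112.
Ratio ||u||_L² / ||u'||_L² = sqrt(3)/4.
Sharp Poincaré constant on H^1_0(0, 3/2) is C_P = L/π = 3/(2*π), achieved by sin(2*π/3·x).
A polynomial bump cannot attain the sharp Poincaré constant (only the first sine eigenfunction does), so the ratio is strictly less than C_P, consistent with ||u||_L² ≤ C_P ||u'||_L².


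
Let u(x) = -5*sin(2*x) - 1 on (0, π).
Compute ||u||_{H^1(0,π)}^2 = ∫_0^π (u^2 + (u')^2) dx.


||u||_{H^1(0,π)}^2 = 127*π/2

u'(x) = -10*cos(2*x).
Expand u² and (u')² and integrate term by term on (0, π), using: for integers n ≥ 1, ∫_0^π sin²(nx) dx = ∫_0^π cos²(nx) dx = π/2; for n ≠ n', ∫_0^π sin(nx)sin(n'x) dx = ∫_0^π cos(nx)cos(n'x) dx = 0; and by product-to-sum, ∫_0^π sin(nx)cos(n'x) dx = ½∫_0^π [sin((n+n')x) + sin((n−n')x)] dx, which is 0 when n+n' is even and 2n/(n²−n'²) when n+n' is odd (it need not vanish on (0, π)). For the constant mode: ∫_0^π 1 dx = π, ∫_0^π cos(nx) dx = 0, ∫_0^π sin(nx) dx = (1−(−1)^n)/n.
  u² squared terms: (-1)²·∫1 dx = 1·π = π;  (-5)²·∫sin(2x)² dx = 25·π/2 = 25*π/2.
  u² cross terms: 2·(-1)·(-5)·∫1·sin(2x) dx = 10·(0) = 0.
  So ∫_0^π u² dx = π + 25*π/2 + 0 = 27*π/2.
  (u')² squared terms: (-10)²·∫cos(2x)² dx = 100·π/2 = 50*π.
  So ∫_0^π (u')² dx = 50*π.
||u||_{H^1}^2 = (27*π/2) + (50*π) = 127*π/2.


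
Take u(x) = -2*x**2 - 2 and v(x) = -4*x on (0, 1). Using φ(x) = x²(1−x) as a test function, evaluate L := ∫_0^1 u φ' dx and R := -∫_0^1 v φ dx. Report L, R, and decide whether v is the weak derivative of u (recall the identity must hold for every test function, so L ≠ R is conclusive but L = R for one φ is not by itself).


LHS = 1/5, RHS = 1/5. Yes, v = u' weakly.

u(x) = -2*x**2 - 2, classical derivative u'(x) = -4*x.
φ(x) = x²(1−x), so φ'(x) = x*(2 - 3*x).
Note φ(0) = φ(1) = 0, so the boundary term u·φ vanishes.
LHS = ∫_0^1 u(x) φ'(x) dx = ∫_0^1 (6*x^4 - 4*x^3 + 6*x^2 - 4*x) dx. Term by term:
  ∫_0^1 6*x^4 dx = 6/5;  ∫_0^1 -4*x^3 dx = -1;  ∫_0^1 6*x^2 dx = 2;
  ∫_0^1 -4*x dx = -2.
Sum: 6/5 − 1 + 2 − 2 = 1/5.
So LHS = 1/5.
∫_0^1 v(x) φ(x) dx = ∫_0^1 (4*x^4 - 4*x^3) dx. Term by term:
  ∫_0^1 4*x^4 dx = 4/5;  ∫_0^1 -4*x^3 dx = -1.
Sum: 4/5 − 1 = -1/5.
So RHS = -∫_0^1 v(x) φ(x) dx = 1/5.
LHS = RHS, so the identity holds for this test φ.
Moreover u is smooth here and v(x) = u'(x) = -4*x pointwise, so the identity holds for every test function. Hence v is the weak derivative of u.


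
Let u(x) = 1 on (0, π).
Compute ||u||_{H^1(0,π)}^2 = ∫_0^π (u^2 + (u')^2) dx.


||u||_{H^1(0,π)}^2 = π

u'(x) = 0.
Expand u² and (u')² and integrate term by term on (0, π), using: for integers n ≥ 1, ∫_0^π sin²(nx) dx = ∫_0^π cos²(nx) dx = π/2; for n ≠ n', ∫_0^π sin(nx)sin(n'x) dx = ∫_0^π cos(nx)cos(n'x) dx = 0; and by product-to-sum, ∫_0^π sin(nx)cos(n'x) dx = ½∫_0^π [sin((n+n')x) + sin((n−n')x)] dx, which is 0 when n+n' is even and 2n/(n²−n'²) when n+n' is odd (it need not vanish on (0, π)). For the constant mode: ∫_0^π 1 dx = π, ∫_0^π cos(nx) dx = 0, ∫_0^π sin(nx) dx = (1−(−1)^n)/n.
  u² squared terms: (1)²·∫1 dx = 1·π = π.
  So ∫_0^π u² dx = π.
  u' ≡ 0, so ∫_0^π (u')² dx = 0.
||u||_{H^1}^2 = (π) + (0) = π.


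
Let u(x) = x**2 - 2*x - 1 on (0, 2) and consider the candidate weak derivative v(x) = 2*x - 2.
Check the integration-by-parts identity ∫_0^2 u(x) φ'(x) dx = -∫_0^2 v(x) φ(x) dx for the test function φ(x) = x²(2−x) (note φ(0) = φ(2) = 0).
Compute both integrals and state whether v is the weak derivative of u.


LHS = -8/15, RHS = -8/15. Yes, v = u' weakly.

u(x) = x**2 - 2*x - 1, classical derivative u'(x) = 2*x - 2.
φ(x) = x²(2−x), so φ'(x) = x*(4 - 3*x).
Note φ(0) = φ(2) = 0, so the boundary term u·φ vanishes.
LHS = ∫_0^2 u(x) φ'(x) dx = ∫_0^2 (-3*x^4 + 10*x^3 - 5*x^2 - 4*x) dx. Term by term:
  ∫_0^2 -3*x^4 dx = -96/5;  ∫_0^2 10*x^3 dx = 40;  ∫_0^2 -5*x^2 dx = -40/3;
  ∫_0^2 -4*x dx = -8.
Sum: -96/5 + 40 − 40/3 − 8 = -8/15.
So LHS = -8/15.
∫_0^2 v(x) φ(x) dx = ∫_0^2 (-2*x^4 + 6*x^3 - 4*x^2) dx. Term by term:
  ∫_0^2 -2*x^4 dx = -64/5;  ∫_0^2 6*x^3 dx = 24;  ∫_0^2 -4*x^2 dx = -32/3.
Sum: -64/5 + 24 − 32/3 = 8/15.
So RHS = -∫_0^2 v(x) φ(x) dx = -8/15.
LHS = RHS, so the identity holds for this test φ.
Moreover u is smooth here and v(x) = u'(x) = 2*x - 2 pointwise, so the identity holds for every test function. Hence v is the weak derivative of u.


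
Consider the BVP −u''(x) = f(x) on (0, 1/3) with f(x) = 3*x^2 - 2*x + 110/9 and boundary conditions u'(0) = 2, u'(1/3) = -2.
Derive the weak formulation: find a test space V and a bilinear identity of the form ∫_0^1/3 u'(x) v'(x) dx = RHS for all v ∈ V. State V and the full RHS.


V = H^1(0, 1/3) (v unrestricted at boundary; u is determined up to an additive constant); weak form: ∫_0^1/3 u'v' dx = ∫_0^1/3 (3*x^2 - 2*x + 110/9) v dx − 2·v(1/3) − 2·v(0) for all v ∈ V.

Multiply both sides by a test function v and integrate from 0 to 1/3:
  ∫_0^1/3 −u''(x) v(x) dx = ∫_0^1/3 f(x) v(x) dx.
Integrate the LHS by parts once:
  ∫_0^1/3 −u'' v dx = −[u'(x) v(x)]_0^1/3 + ∫_0^1/3 u'(x) v'(x) dx.
Thus ∫_0^1/3 u'(x) v'(x) dx = ∫_0^1/3 f(x) v(x) dx + [u'(x) v(x)]_0^1/3.
Choose V so that boundary terms are either known or forced to vanish.
u has inhomogeneous Neumann u'(0) = 2, u'(1/3) = -2. [u' v]_0^1/3 = (-2)·v(1/3) − (2)·v(0) = − 2·v(1/3) − 2·v(0). Take V = H^1(0, 1/3); boundary term becomes part of RHS.
Weak formulation: find u (satisfying any essential BC) such that ∫_0^1/3 u'(x) v'(x) dx = ∫_0^1/3 f v dx − 2·v(1/3) − 2·v(0) for all v ∈ V (Neumann data are natural BCs: they enter the RHS as boundary terms).
Substituting f(x) = 3*x^2 - 2*x + 110/9, the right-hand side is ∫_0^1/3 (3*x^2 - 2*x + 110/9) v dx − 2·v(1/3) − 2·v(0).
Compatibility check (pure Neumann): taking v ≡ 1 ∈ V gives 0 = ∫_0^1/3 f dx + (-2) − (2), i.e. ∫_0^1/3 f dx must equal u'(0) − u'(1/3) = 4. Indeed ∫_0^1/3 (3*x^2 - 2*x + 110/9) dx = 4, so the data are compatible. The solution is then unique only up to an additive constant (fix it e.g. by requiring ∫_0^1/3 u dx = 0).


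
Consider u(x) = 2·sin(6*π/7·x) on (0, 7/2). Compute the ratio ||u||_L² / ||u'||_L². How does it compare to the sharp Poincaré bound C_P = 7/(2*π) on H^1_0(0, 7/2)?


||u||_L² / ||u'||_L² = 7/(6*π) < C_P = 7/(2*π).

u(x) = 2·sin(6*π/7·x), so u'(x) = 12*π*cos(6*π*x/7)/7.
Writing u(x) = A·sin(kπx/L) with A = 2 and k = 3, use ∫_0^L sin²(kπx/L) dx = L/2 and ∫_0^L cos²(kπx/L) dx = L/2.
u² = 4·sin²(6*π/7·x) and (u')² = 144*π^2/49·cos²(6*π/7·x), and each of sin², cos² integrates to L/2 = 7/4 over (0, 7/2).
∫_0^7/2 u² dx = 7, so ||u||_L² = sqrt(7).
∫_0^7/2 (u')² dx = 36*π^2/7, so ||u'||_L² = 6*sqrt(7)*π/7.
Ratio ||u||_L² / ||u'||_L² = 7/(6*π).
Sharp Poincaré constant on H^1_0(0, 7/2) is C_P = L/π = 7/(2*π), achieved by sin(2*π/7·x).
This is the k = 3 harmonic; the ratio L/(kπ) is strictly less than C_P = L/π, consistent with the sharp inequality ||u||_L² ≤ C_P ||u'||_L².


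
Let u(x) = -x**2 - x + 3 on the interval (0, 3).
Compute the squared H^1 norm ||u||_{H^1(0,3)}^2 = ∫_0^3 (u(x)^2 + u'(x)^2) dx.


||u||_{H^1}^2 = 1011/10

The H^1 norm (squared) on an interval (0, L) is
  ||u||_{H^1}^2 = ∫_0^L u(x)^2 dx + ∫_0^L u'(x)^2 dx.
Compute u'(x) = -2*x - 1.
Then u(x)^2 = x**4 + 2*x**3 - 5*x**2 - 6*x + 9 and u'(x)^2 = 4*x**2 + 4*x + 1.
Integrate each monomial from 0 to 3 using ∫_0^3 c·x^n dx = c·3^(n+1)/(n+1):
  ∫_0^3 u(x)^2 dx = ∫_0^3 (x^4 + 2*x^3 - 5*x^2 - 6*x + 9) dx. Term by term:
    ∫_0^3 x^4 dx = 243/5;  ∫_0^3 2*x^3 dx = 81/2;  ∫_0^3 -5*x^2 dx = -45;
    ∫_0^3 -6*x dx = -27;  ∫_0^3 9 dx = 27.
  Sum: 243/5 + 81/2 − 45 − 27 + 27 = 441/10.
  ∫_0^3 u'(x)^2 dx = ∫_0^3 (4*x^2 + 4*x + 1) dx. Term by term:
    ∫_0^3 4*x^2 dx = 36;  ∫_0^3 4*x dx = 18;  ∫_0^3 1 dx = 3.
  Sum: 36 + 18 + 3 = 57.
Adding: ||u||_{H^1}^2 = 441/10 + 57 = 1011/10.


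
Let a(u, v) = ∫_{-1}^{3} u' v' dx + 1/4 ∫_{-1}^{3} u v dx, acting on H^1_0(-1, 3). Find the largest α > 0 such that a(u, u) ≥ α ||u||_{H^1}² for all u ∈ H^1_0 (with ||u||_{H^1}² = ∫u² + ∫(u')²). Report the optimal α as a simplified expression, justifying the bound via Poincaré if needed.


α = (4 + π^2)/(π^2 + 16)

Coercivity of a(·,·) on H^1_0(-1, 3) means a(u, u) ≥ α ||u||_{H^1}² for every u ∈ H^1_0.
The interval has length L = 4, and Poincaré/coercivity depend only on L. Here a(u, u) = ∫(u')² + (1/4)·∫u².
Here 0 < c = 1/4 < 1. The condition a(u,u) ≥ α||u||_{H^1}² reads (1−α)∫(u')² ≥ (α−c)∫u². Any admissible α is ≤ 1 (rapidly oscillating u have ∫u²/∫(u')² → 0), and α = 1 would force 0 ≥ (1−c)∫u², impossible since c < 1; so 1−α > 0. By the sharp Poincaré inequality on H^1_0 of an interval of length L, ∫(u')² ≥ (π/L)²∫u² with equality for the first sine mode sin(π(x−x₀)/L) (x₀ the left endpoint), so the inequality holds for all u iff (1−α)(π/L)² ≥ α − c, i.e. α ≤ ((π/L)² + c)/((π/L)² + 1) = (1 + c(L/π)²)/(1 + (L/π)²). With (π/L)² = π^2/16 and c = 1/4, the largest admissible constant is α = ((π/L)² + c)/((π/L)² + 1).
Simplifying, α = (4 + π^2)/(π^2 + 16).


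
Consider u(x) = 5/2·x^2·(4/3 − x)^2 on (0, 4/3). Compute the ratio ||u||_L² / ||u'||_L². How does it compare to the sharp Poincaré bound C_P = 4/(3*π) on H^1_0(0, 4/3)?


||u||_L² / ||u'||_L² = 2*sqrt(3)/9 < C_P = 4/(3*π).

u(x) = 5/2·x^2·(4/3 − x)^2, so u'(x) = 10*x*(3*x - 4)*(3*x - 2)/9.
u(x) = 5/2·x^2·(4/3 − x)^2 vanishes at x = 0 and x = 4/3, so u ∈ H^1_0(0, 4/3). Differentiate via the product rule and integrate the resulting polynomials term by term.
  ∫_0^4/3 u² dx = ∫_0^4/3 (25*x^8/4 - 100*x^7/3 + 200*x^6/3 - 1600*x^5/27 + 1600*x^4/81) dx. Term by term:
    ∫_0^4/3 25*x^8/4 dx = 1638400/177147;  ∫_0^4/3 -100*x^7/3 dx = -819200/19683;  ∫_0^4/3 200*x^6/3 dx = 3276800/45927;
    ∫_0^4/3 -1600*x^5/27 dx = -3276800/59049;  ∫_0^4/3 1600*x^4/81 dx = 327680/19683.
  Sum: 1638400/177147 − 819200/19683 + 3276800/45927 − 3276800/59049 + 327680/19683 = 163840/1240029.
  ∫_0^4/3 (u')² dx = ∫_0^4/3 (100*x^6 - 400*x^5 + 5200*x^4/9 - 3200*x^3/9 + 6400*x^2/81) dx. Term by term:
    ∫_0^4/3 100*x^6 dx = 1638400/15309;  ∫_0^4/3 -400*x^5 dx = -819200/2187;  ∫_0^4/3 5200*x^4/9 dx = 1064960/2187;
    ∫_0^4/3 -3200*x^3/9 dx = -204800/729;  ∫_0^4/3 6400*x^2/81 dx = 409600/6561.
  Sum: 1638400/15309 − 819200/2187 + 1064960/2187 − 204800/729 + 409600/6561 = 40960/45927.
∫_0^4/3 u² dx = 163840/1240029, so ||u||_L² = 128*sqrt(210)/5103.
∫_0^4/3 (u')² dx = 40960/45927, so ||u'||_L² = 64*sqrt(70)/567.
Ratio ||u||_L² / ||u'||_L² = 2*sqrt(3)/9.
Sharp Poincaré constant on H^1_0(0, 4/3) is C_P = L/π = 4/(3*π), achieved by sin(3*π/4·x).
A polynomial bump cannot attain the sharp Poincaré constant (only the first sine eigenfunction does), so the ratio is strictly less than C_P, consistent with ||u||_L² ≤ C_P ||u'||_L².


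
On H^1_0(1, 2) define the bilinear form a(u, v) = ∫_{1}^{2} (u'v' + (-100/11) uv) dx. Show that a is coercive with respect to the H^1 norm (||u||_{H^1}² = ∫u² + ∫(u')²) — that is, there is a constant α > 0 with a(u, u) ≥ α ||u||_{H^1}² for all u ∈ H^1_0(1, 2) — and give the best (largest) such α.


α = (-100/11 + π^2)/(1 + π^2)

Coercivity of a(·,·) on H^1_0(1, 2) means a(u, u) ≥ α ||u||_{H^1}² for every u ∈ H^1_0.
The interval has length L = 1, and Poincaré/coercivity depend only on L. Here a(u, u) = ∫(u')² + (-100/11)·∫u².
Here c = -100/11 < 0 with |c| < (π/L)² = π^2, so coercivity still holds. The condition a(u,u) ≥ α||u||_{H^1}² reads (1−α)∫(u')² ≥ (α−c)∫u². Any admissible α is ≤ 1 (rapidly oscillating u have ∫u²/∫(u')² → 0), and α = 1 would force 0 ≥ (1−c)∫u², impossible since c < 1; so 1−α > 0. By the sharp Poincaré inequality on H^1_0 of an interval of length L, ∫(u')² ≥ (π/L)²∫u² with equality for the first sine mode sin(π(x−x₀)/L) (x₀ the left endpoint), so the inequality holds for all u iff (1−α)(π/L)² ≥ α − c, i.e. α ≤ ((π/L)² + c)/((π/L)² + 1) = (1 + c(L/π)²)/(1 + (L/π)²). (Direct route, valid since c ≤ 0: Poincaré gives c∫u² ≥ c(L/π)²∫(u')², so a(u,u) ≥ (1 + c(L/π)²)∫(u')², while ||u||_{H^1}² ≤ (1 + (L/π)²)∫(u')²; dividing yields the same α.) With (π/L)² = π^2 and c = -100/11, the largest admissible constant is α = ((π/L)² + c)/((π/L)² + 1).
Simplifying, α = (-100/11 + π^2)/(1 + π^2).


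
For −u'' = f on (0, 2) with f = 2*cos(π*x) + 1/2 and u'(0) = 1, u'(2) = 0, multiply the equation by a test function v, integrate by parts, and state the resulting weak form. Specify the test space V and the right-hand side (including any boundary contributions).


V = H^1(0, 2) (v unrestricted at boundary; u is determined up to an additive constant); weak form: ∫_0^2 u'v' dx = ∫_0^2 (2*cos(π*x) + 1/2) v dx − v(0) for all v ∈ V.

Multiply both sides by a test function v and integrate from 0 to 2:
  ∫_0^2 −u''(x) v(x) dx = ∫_0^2 f(x) v(x) dx.
Integrate the LHS by parts once:
  ∫_0^2 −u'' v dx = −[u'(x) v(x)]_0^2 + ∫_0^2 u'(x) v'(x) dx.
Thus ∫_0^2 u'(x) v'(x) dx = ∫_0^2 f(x) v(x) dx + [u'(x) v(x)]_0^2.
Choose V so that boundary terms are either known or forced to vanish.
u has inhomogeneous Neumann u'(0) = 1, u'(2) = 0. [u' v]_0^2 = (0)·v(2) − (1)·v(0) = − v(0). Take V = H^1(0, 2); boundary term becomes part of RHS.
Weak formulation: find u (satisfying any essential BC) such that ∫_0^2 u'(x) v'(x) dx = ∫_0^2 f v dx − v(0) for all v ∈ V (Neumann data are natural BCs: they enter the RHS as boundary terms).
Substituting f(x) = 2*cos(π*x) + 1/2, the right-hand side is ∫_0^2 (2*cos(π*x) + 1/2) v dx − v(0).
Compatibility check (pure Neumann): taking v ≡ 1 ∈ V gives 0 = ∫_0^2 f dx + (0) − (1), i.e. ∫_0^2 f dx must equal u'(0) − u'(2) = 1. Indeed ∫_0^2 (2*cos(π*x) + 1/2) dx = 1, so the data are compatible. The solution is then unique only up to an additive constant (fix it e.g. by requiring ∫_0^2 u dx = 0).


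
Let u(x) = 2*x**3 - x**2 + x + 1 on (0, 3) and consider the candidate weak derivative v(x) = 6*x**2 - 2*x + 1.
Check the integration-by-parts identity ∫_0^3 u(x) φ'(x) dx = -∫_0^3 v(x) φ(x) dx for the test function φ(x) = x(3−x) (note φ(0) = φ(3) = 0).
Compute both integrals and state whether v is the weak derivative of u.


LHS = -639/10, RHS = -639/10. Yes, v = u' weakly.

u(x) = 2*x**3 - x**2 + x + 1, classical derivative u'(x) = 6*x**2 - 2*x + 1.
φ(x) = x(3−x), so φ'(x) = 3 - 2*x.
Note φ(0) = φ(3) = 0, so the boundary term u·φ vanishes.
LHS = ∫_0^3 u(x) φ'(x) dx = ∫_0^3 (-4*x^4 + 8*x^3 - 5*x^2 + x + 3) dx. Term by term:
  ∫_0^3 -4*x^4 dx = -972/5;  ∫_0^3 8*x^3 dx = 162;  ∫_0^3 -5*x^2 dx = -45;
  ∫_0^3 x dx = 9/2;  ∫_0^3 3 dx = 9.
Sum: -972/5 + 162 − 45 + 9/2 + 9 = -639/10.
So LHS = -639/10.
∫_0^3 v(x) φ(x) dx = ∫_0^3 (-6*x^4 + 20*x^3 - 7*x^2 + 3*x) dx. Term by term:
  ∫_0^3 -6*x^4 dx = -1458/5;  ∫_0^3 20*x^3 dx = 405;  ∫_0^3 -7*x^2 dx = -63;
  ∫_0^3 3*x dx = 27/2.
Sum: -1458/5 + 405 − 63 + 27/2 = 639/10.
So RHS = -∫_0^3 v(x) φ(x) dx = -639/10.
LHS = RHS, so the identity holds for this test φ.
Moreover u is smooth here and v(x) = u'(x) = 6*x**2 - 2*x + 1 pointwise, so the identity holds for every test function. Hence v is the weak derivative of u.


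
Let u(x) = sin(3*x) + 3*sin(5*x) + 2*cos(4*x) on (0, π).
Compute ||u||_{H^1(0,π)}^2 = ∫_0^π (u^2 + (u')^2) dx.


||u||_{H^1(0,π)}^2 = 3536/21 + 156*π

u'(x) = -8*sin(4*x) + 3*cos(3*x) + 15*cos(5*x).
Expand u² and (u')² and integrate term by term on (0, π), using: for integers n ≥ 1, ∫_0^π sin²(nx) dx = ∫_0^π cos²(nx) dx = π/2; for n ≠ n', ∫_0^π sin(nx)sin(n'x) dx = ∫_0^π cos(nx)cos(n'x) dx = 0; and by product-to-sum, ∫_0^π sin(nx)cos(n'x) dx = ½∫_0^π [sin((n+n')x) + sin((n−n')x)] dx, which is 0 when n+n' is even and 2n/(n²−n'²) when n+n' is odd (it need not vanish on (0, π)).
  u² squared terms: (2)²·∫cos(4x)² dx = 4·π/2 = 2*π;  (3)²·∫sin(5x)² dx = 9·π/2 = 9*π/2;  (1)²·∫sin(3x)² dx = 1·π/2 = π/2.
  u² cross terms: 2·(2)·(3)·∫cos(4x)·sin(5x) dx = 12·(10/9) = 40/3;  2·(2)·(1)·∫cos(4x)·sin(3x) dx = 4·(-6/7) = -24/7;  2·(3)·(1)·∫sin(5x)·sin(3x) dx = 6·(0) = 0.
  So ∫_0^π u² dx = 2*π + 9*π/2 + π/2 + 40/3 − 24/7 + 0 = 208/21 + 7*π.
  (u')² squared terms: (-8)²·∫sin(4x)² dx = 64·π/2 = 32*π;  (3)²·∫cos(3x)² dx = 9·π/2 = 9*π/2;  (15)²·∫cos(5x)² dx = 225·π/2 = 225*π/2.
  (u')² cross terms: 2·(-8)·(3)·∫sin(4x)·cos(3x) dx = -48·(8/7) = -384/7;  2·(-8)·(15)·∫sin(4x)·cos(5x) dx = -240·(-8/9) = 640/3;  2·(3)·(15)·∫cos(3x)·cos(5x) dx = 90·(0) = 0.
  So ∫_0^π (u')² dx = 32*π + 9*π/2 + 225*π/2 − 384/7 + 640/3 + 0 = 3328/21 + 149*π.
||u||_{H^1}^2 = (208/21 + 7*π) + (3328/21 + 149*π) = 3536/21 + 156*π.


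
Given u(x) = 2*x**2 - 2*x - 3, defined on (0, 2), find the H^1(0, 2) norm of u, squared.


||u||_{H^1}^2 = 494/15

The H^1 norm (squared) on an interval (0, L) is
  ||u||_{H^1}^2 = ∫_0^L u(x)^2 dx + ∫_0^L u'(x)^2 dx.
Compute u'(x) = 4*x - 2.
Then u(x)^2 = 4*x**4 - 8*x**3 - 8*x**2 + 12*x + 9 and u'(x)^2 = 16*x**2 - 16*x + 4.
Integrate each monomial from 0 to 2 using ∫_0^2 c·x^n dx = c·2^(n+1)/(n+1):
  ∫_0^2 u(x)^2 dx = ∫_0^2 (4*x^4 - 8*x^3 - 8*x^2 + 12*x + 9) dx. Term by term:
    ∫_0^2 4*x^4 dx = 128/5;  ∫_0^2 -8*x^3 dx = -32;  ∫_0^2 -8*x^2 dx = -64/3;
    ∫_0^2 12*x dx = 24;  ∫_0^2 9 dx = 18.
  Sum: 128/5 − 32 − 64/3 + 24 + 18 = 214/15.
  ∫_0^2 u'(x)^2 dx = ∫_0^2 (16*x^2 - 16*x + 4) dx. Term by term:
    ∫_0^2 16*x^2 dx = 128/3;  ∫_0^2 -16*x dx = -32;  ∫_0^2 4 dx = 8.
  Sum: 128/3 − 32 + 8 = 56/3.
Adding: ||u||_{H^1}^2 = 214/15 + 56/3 = 494/15.


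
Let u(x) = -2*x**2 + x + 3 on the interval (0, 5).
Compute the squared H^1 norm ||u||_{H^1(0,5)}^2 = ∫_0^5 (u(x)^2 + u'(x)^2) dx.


||u||_{H^1}^2 = 6325/3

The H^1 norm (squared) on an interval (0, L) is
  ||u||_{H^1}^2 = ∫_0^L u(x)^2 dx + ∫_0^L u'(x)^2 dx.
Compute u'(x) = 1 - 4*x.
Then u(x)^2 = 4*x**4 - 4*x**3 - 11*x**2 + 6*x + 9 and u'(x)^2 = 16*x**2 - 8*x + 1.
Integrate each monomial from 0 to 5 using ∫_0^5 c·x^n dx = c·5^(n+1)/(n+1):
  ∫_0^5 u(x)^2 dx = ∫_0^5 (4*x^4 - 4*x^3 - 11*x^2 + 6*x + 9) dx. Term by term:
    ∫_0^5 4*x^4 dx = 2500;  ∫_0^5 -4*x^3 dx = -625;  ∫_0^5 -11*x^2 dx = -1375/3;
    ∫_0^5 6*x dx = 75;  ∫_0^5 9 dx = 45.
  Sum: 2500 − 625 − 1375/3 + 75 + 45 = 4610/3.
  ∫_0^5 u'(x)^2 dx = ∫_0^5 (16*x^2 - 8*x + 1) dx. Term by term:
    ∫_0^5 16*x^2 dx = 2000/3;  ∫_0^5 -8*x dx = -100;  ∫_0^5 1 dx = 5.
  Sum: 2000/3 − 100 + 5 = 1715/3.
Adding: ||u||_{H^1}^2 = 4610/3 + 1715/3 = 6325/3.


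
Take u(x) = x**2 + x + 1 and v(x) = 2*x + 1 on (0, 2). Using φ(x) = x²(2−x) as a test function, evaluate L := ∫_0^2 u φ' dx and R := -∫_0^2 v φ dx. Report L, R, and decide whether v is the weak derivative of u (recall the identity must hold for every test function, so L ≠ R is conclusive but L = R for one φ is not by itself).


LHS = -68/15, RHS = -68/15. Yes, v = u' weakly.

u(x) = x**2 + x + 1, classical derivative u'(x) = 2*x + 1.
φ(x) = x²(2−x), so φ'(x) = x*(4 - 3*x).
Note φ(0) = φ(2) = 0, so the boundary term u·φ vanishes.
LHS = ∫_0^2 u(x) φ'(x) dx = ∫_0^2 (-3*x^4 + x^3 + x^2 + 4*x) dx. Term by term:
  ∫_0^2 -3*x^4 dx = -96/5;  ∫_0^2 x^3 dx = 4;  ∫_0^2 x^2 dx = 8/3;
  ∫_0^2 4*x dx = 8.
Sum: -96/5 + 4 + 8/3 + 8 = -68/15.
So LHS = -68/15.
∫_0^2 v(x) φ(x) dx = ∫_0^2 (-2*x^4 + 3*x^3 + 2*x^2) dx. Term by term:
  ∫_0^2 -2*x^4 dx = -64/5;  ∫_0^2 3*x^3 dx = 12;  ∫_0^2 2*x^2 dx = 16/3.
Sum: -64/5 + 12 + 16/3 = 68/15.
So RHS = -∫_0^2 v(x) φ(x) dx = -68/15.
LHS = RHS, so the identity holds for this test φ.
Moreover u is smooth here and v(x) = u'(x) = 2*x + 1 pointwise, so the identity holds for every test function. Hence v is the weak derivative of u.


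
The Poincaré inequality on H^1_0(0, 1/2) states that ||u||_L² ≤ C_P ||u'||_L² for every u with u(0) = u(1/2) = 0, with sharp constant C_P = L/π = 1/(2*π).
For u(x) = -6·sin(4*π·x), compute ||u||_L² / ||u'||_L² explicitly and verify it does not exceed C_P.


||u||_L² / ||u'||_L² = 1/(4*π) < C_P = 1/(2*π).

u(x) = -6·sin(4*π·x), so u'(x) = -24*π*cos(4*π*x).
Writing u(x) = A·sin(kπx/L) with A = -6 and k = 2, use ∫_0^L sin²(kπx/L) dx = L/2 and ∫_0^L cos²(kπx/L) dx = L/2.
u² = 36·sin²(4*π·x) and (u')² = 576*π^2·cos²(4*π·x), and each of sin², cos² integrates to L/2 = 1/4 over (0, 1/2).
∫_0^1/2 u² dx = 9, so ||u||_L² = 3.
∫_0^1/2 (u')² dx = 144*π^2, so ||u'||_L² = 12*π.
Ratio ||u||_L² / ||u'||_L² = 1/(4*π).
Sharp Poincaré constant on H^1_0(0, 1/2) is C_P = L/π = 1/(2*π), achieved by sin(2*π·x).
This is the k = 2 harmonic; the ratio L/(kπ) is strictly less than C_P = L/π, consistent with the sharp inequality ||u||_L² ≤ C_P ||u'||_L².
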